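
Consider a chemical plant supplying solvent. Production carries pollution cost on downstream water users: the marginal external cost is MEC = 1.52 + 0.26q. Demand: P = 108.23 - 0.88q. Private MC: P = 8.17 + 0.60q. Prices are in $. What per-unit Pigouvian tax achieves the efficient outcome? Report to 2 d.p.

Social marginal cost = private MC + MEC = 9.69 + 0.86q.
Set SMC = demand: 9.69 + 0.86q = 108.23 - 0.88q → q* = 56.6322.
The Pigouvian tax equals MEC at q*: 1.52 + 0.26×56.6322 = 16.2444.

tax = $16.24 per unit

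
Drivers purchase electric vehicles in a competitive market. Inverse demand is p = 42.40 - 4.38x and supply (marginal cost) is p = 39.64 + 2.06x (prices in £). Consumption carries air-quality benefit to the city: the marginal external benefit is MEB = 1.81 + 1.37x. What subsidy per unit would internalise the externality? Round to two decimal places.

subsidy = £3.04 per unit

Social marginal benefit = demand + MEB = 44.21 - 3.01x.
Set SMB = MC: 44.21 - 3.01x = 39.64 + 2.06x → x* = 0.9014.
The Pigouvian subsidy equals MEB at x*: 1.81 + 1.37×0.9014 = 3.0449.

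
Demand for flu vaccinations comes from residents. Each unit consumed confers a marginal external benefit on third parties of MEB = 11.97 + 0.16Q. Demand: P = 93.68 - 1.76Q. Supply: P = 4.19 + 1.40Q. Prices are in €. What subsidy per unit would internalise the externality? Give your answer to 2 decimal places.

subsidy = €17.38 per unit

Social marginal benefit = demand + MEB = 105.65 - 1.60Q.
Set SMB = MC: 105.65 - 1.60Q = 4.19 + 1.40Q → Q* = 33.8200.
The Pigouvian subsidy equals MEB at Q*: 11.97 + 0.16×33.8200 = 17.3812.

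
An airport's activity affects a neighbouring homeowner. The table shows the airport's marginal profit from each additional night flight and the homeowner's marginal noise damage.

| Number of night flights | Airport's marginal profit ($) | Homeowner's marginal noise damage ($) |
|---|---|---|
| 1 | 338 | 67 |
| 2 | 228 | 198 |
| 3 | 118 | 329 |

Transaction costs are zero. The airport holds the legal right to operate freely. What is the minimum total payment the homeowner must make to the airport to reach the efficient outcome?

$118

Left alone the airport would choose level 3 (marginal profit stays positive).
Efficient level: k* = 2 (marginal profit ≥ marginal noise damage through 2).
The homeowner must at least cover the airport's forgone profit from cutting 3→2: 118 = 118.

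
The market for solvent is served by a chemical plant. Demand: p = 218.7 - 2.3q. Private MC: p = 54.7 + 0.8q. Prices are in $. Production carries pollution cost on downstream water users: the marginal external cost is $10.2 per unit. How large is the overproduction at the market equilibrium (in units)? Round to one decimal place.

Market equilibrium (private): 54.7 + 0.8q = 218.7 - 2.3q → q_m = 52.9032.
Social marginal cost = private MC + MEC = 64.9 + 0.8q.
Set SMC = demand: 64.9 + 0.8q = 218.7 - 2.3q → q* = 49.6129.
Gap = |52.9032 − 49.6129| = 3.2903.

3.3 units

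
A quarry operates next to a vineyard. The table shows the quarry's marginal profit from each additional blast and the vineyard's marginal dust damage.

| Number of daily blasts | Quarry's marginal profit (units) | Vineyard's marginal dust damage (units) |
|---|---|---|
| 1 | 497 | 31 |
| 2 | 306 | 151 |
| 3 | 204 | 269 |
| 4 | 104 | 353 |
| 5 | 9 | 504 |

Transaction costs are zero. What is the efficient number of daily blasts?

Bargaining reaches the level where marginal profit last exceeds marginal dust damage.
That holds through level 2 (306 ≥ 151) but not at 3 (204 < 269).

2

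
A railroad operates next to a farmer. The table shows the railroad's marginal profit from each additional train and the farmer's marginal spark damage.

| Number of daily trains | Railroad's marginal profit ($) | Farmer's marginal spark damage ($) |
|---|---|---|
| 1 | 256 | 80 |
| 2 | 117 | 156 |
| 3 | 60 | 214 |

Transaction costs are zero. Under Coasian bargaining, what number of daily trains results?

1

Bargaining reaches the level where marginal profit last exceeds marginal spark damage.
That holds through level 1 (256 ≥ 80) but not at 2 (117 < 156).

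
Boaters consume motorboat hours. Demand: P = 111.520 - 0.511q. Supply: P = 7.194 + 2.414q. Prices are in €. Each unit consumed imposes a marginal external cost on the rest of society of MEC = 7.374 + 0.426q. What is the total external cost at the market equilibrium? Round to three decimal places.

€533.973

Market equilibrium (private): 7.194 + 2.414q = 111.520 - 0.511q → q_m = 35.6670.
Total external cost = ∫₀^{q_m} (7.374 + 0.426q) dq = 7.374×35.6670 + ½×0.426×35.6670² = 533.9732.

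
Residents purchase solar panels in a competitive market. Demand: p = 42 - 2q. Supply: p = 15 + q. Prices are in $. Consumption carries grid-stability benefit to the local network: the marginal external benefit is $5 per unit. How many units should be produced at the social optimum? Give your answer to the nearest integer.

Social marginal benefit = demand + MEB = 47 - 2q.
Set SMB = MC: 47 - 2q = 15 + q → q* = 10.6667.

q* = 11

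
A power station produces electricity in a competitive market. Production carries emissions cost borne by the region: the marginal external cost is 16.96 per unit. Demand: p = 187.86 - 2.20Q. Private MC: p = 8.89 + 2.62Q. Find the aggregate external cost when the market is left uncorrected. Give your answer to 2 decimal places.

Market equilibrium (private): 8.89 + 2.62Q = 187.86 - 2.20Q → Q_m = 37.1307.
Total external cost = MEC × Q_m = 16.96 × 37.1307 = 629.7367.

629.74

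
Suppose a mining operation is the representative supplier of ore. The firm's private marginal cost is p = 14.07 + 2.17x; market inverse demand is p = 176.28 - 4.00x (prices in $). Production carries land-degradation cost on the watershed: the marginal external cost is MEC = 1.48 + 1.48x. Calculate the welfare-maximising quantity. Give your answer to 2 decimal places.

x* = 21.01

Social marginal cost = private MC + MEC = 15.55 + 3.65x.
Set SMC = demand: 15.55 + 3.65x = 176.28 - 4.00x → x* = 21.0105.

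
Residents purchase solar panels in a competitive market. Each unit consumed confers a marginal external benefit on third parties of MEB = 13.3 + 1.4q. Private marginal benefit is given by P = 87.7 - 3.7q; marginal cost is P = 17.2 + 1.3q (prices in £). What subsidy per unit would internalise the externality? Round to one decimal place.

subsidy = £45.9 per unit

Social marginal benefit = demand + MEB = 101.0 - 2.3q.
Set SMB = MC: 101.0 - 2.3q = 17.2 + 1.3q → q* = 23.2778.
The Pigouvian subsidy equals MEB at q*: 13.3 + 1.4×23.2778 = 45.8889.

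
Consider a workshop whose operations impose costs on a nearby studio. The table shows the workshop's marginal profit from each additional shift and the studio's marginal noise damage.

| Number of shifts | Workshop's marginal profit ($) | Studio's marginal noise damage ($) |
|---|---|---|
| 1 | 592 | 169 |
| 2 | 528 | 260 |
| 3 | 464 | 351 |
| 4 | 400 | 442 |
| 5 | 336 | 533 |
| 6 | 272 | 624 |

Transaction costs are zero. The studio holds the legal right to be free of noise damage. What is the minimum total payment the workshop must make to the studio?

Efficient level: marginal profit ≥ marginal noise damage through level 3, so k* = 3.
With the studio holding the right, the workshop must at least compensate total damage at k*: 169 + 260 + 351 = 780.

$780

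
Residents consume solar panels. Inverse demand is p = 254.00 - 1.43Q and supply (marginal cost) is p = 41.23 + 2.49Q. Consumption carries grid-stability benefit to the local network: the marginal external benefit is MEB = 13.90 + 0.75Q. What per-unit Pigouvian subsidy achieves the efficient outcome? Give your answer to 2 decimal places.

subsidy = 67.53 per unit

Social marginal benefit = demand + MEB = 267.90 - 0.68Q.
Set SMB = MC: 267.90 - 0.68Q = 41.23 + 2.49Q → Q* = 71.5047.
The Pigouvian subsidy equals MEB at Q*: 13.90 + 0.75×71.5047 = 67.5285.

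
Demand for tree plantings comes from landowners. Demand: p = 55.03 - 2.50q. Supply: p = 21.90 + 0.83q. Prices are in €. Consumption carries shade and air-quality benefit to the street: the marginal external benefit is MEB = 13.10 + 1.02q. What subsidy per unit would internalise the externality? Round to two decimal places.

Social marginal benefit = demand + MEB = 68.13 - 1.48q.
Set SMB = MC: 68.13 - 1.48q = 21.90 + 0.83q → q* = 20.0130.
The Pigouvian subsidy equals MEB at q*: 13.10 + 1.02×20.0130 = 33.5133.

subsidy = €33.51 per unit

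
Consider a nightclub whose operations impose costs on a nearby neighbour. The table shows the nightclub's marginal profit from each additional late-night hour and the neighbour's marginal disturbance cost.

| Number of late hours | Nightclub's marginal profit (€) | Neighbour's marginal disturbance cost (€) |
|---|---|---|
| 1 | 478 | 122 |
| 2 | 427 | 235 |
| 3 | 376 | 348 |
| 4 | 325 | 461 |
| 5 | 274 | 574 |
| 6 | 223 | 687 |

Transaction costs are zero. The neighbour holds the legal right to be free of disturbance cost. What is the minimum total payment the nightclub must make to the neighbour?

€705

Efficient level: marginal profit ≥ marginal disturbance cost through level 3, so k* = 3.
With the neighbour holding the right, the nightclub must at least compensate total damage at k*: 122 + 235 + 348 = 705.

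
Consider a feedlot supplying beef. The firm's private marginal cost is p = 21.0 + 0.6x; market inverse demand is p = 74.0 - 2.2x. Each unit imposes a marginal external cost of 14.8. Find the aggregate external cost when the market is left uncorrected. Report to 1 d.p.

Market equilibrium (private): 21.0 + 0.6x = 74.0 - 2.2x → x_m = 18.9286.
Total external cost = MEC × x_m = 14.8 × 18.9286 = 280.1433.

280.1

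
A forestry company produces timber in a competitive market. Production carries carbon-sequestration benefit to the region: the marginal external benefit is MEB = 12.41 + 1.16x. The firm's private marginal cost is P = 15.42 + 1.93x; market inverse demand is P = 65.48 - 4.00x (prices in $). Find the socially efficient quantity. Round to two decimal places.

Social marginal cost = private MC − MEB = 3.01 + 0.77x.
Set SMC = demand: 3.01 + 0.77x = 65.48 - 4.00x → x* = 13.0964.

x* = 13.10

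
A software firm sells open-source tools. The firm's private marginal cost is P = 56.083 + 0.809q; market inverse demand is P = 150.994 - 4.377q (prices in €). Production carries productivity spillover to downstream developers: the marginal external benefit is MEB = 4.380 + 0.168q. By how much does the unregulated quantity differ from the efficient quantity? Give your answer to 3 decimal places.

1.486 units

Market equilibrium (private): 56.083 + 0.809q = 150.994 - 4.377q → q_m = 18.3014.
Social marginal cost = private MC − MEB = 51.703 + 0.641q.
Set SMC = demand: 51.703 + 0.641q = 150.994 - 4.377q → q* = 19.7870.
Gap = |18.3014 − 19.7870| = 1.4856.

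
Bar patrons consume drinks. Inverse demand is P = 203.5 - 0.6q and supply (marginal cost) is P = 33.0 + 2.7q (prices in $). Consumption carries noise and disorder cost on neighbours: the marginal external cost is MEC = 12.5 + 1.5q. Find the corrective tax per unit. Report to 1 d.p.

tax = $61.9 per unit

Social marginal benefit = demand − MEC = 191.0 - 2.1q.
Set SMB = MC: 191.0 - 2.1q = 33.0 + 2.7q → q* = 32.9167.
The Pigouvian tax equals MEC at q*: 12.5 + 1.5×32.9167 = 61.8751.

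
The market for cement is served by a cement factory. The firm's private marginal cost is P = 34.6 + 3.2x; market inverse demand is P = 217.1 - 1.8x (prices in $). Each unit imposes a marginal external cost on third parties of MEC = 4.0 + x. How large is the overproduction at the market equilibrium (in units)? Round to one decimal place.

Market equilibrium (private): 34.6 + 3.2x = 217.1 - 1.8x → x_m = 36.5000.
Social marginal cost = private MC + MEC = 38.6 + 4.2x.
Set SMC = demand: 38.6 + 4.2x = 217.1 - 1.8x → x* = 29.7500.
Gap = |36.5000 − 29.7500| = 6.7500.

6.8 units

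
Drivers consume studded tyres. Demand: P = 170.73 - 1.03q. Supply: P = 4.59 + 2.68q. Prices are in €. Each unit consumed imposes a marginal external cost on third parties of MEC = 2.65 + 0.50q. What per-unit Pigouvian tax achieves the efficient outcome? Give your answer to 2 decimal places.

tax = €22.07 per unit

Social marginal benefit = demand − MEC = 168.08 - 1.53q.
Set SMB = MC: 168.08 - 1.53q = 4.59 + 2.68q → q* = 38.8337.
The Pigouvian tax equals MEC at q*: 2.65 + 0.50×38.8337 = 22.0669.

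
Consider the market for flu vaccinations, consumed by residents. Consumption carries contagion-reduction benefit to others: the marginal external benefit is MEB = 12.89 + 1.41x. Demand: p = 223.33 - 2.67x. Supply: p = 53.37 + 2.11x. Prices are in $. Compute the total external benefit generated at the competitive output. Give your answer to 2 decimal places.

$1349.63

Market equilibrium (private): 53.37 + 2.11x = 223.33 - 2.67x → x_m = 35.5565.
Total external benefit = ∫₀^{x_m} (12.89 + 1.41x) dx = 12.89×35.5565 + ½×1.41×35.5565² = 1349.6299.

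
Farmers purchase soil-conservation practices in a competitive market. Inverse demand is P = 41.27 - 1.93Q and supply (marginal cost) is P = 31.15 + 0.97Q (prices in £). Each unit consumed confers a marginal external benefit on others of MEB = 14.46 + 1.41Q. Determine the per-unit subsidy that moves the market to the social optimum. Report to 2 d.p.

subsidy = £37.72 per unit

Social marginal benefit = demand + MEB = 55.73 - 0.52Q.
Set SMB = MC: 55.73 - 0.52Q = 31.15 + 0.97Q → Q* = 16.4966.
The Pigouvian subsidy equals MEB at Q*: 14.46 + 1.41×16.4966 = 37.7202.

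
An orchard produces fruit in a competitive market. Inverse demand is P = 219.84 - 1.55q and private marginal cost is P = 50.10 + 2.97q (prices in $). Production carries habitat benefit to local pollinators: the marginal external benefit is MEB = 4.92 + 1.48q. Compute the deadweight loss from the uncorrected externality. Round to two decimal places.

Market equilibrium (private): 50.10 + 2.97q = 219.84 - 1.55q → q_m = 37.5531.
Social marginal cost = private MC − MEB = 45.18 + 1.49q.
Set SMC = demand: 45.18 + 1.49q = 219.84 - 1.55q → q* = 57.4539.
The loss is the area between SMC and demand from q* to q_m; with linear curves that's a triangle of height MEB(q_m).
DWL = ½ × 19.9008 × 60.4986 = 601.9853.

DWL = $601.99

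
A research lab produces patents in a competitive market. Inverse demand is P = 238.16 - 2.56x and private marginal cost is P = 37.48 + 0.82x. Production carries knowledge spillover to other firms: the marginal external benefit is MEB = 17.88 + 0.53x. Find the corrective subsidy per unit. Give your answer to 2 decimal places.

Social marginal cost = private MC − MEB = 19.60 + 0.29x.
Set SMC = demand: 19.60 + 0.29x = 238.16 - 2.56x → x* = 76.6877.
The Pigouvian subsidy equals MEB at x*: 17.88 + 0.53×76.6877 = 58.5245.

subsidy = 58.52 per unit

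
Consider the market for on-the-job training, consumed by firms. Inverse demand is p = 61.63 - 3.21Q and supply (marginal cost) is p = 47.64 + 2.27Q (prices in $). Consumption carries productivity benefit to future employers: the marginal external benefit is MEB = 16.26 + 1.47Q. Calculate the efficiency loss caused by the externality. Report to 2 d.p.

Market equilibrium (private): 47.64 + 2.27Q = 61.63 - 3.21Q → Q_m = 2.5529.
Social marginal benefit = demand + MEB = 77.89 - 1.74Q.
Set SMB = MC: 77.89 - 1.74Q = 47.64 + 2.27Q → Q* = 7.5436.
The loss is the area between SMB and MC from Q* to Q_m; with linear curves that's a triangle of height MEB(Q_m).
DWL = ½ × 4.9907 × 20.0128 = 49.9389.

DWL = $49.94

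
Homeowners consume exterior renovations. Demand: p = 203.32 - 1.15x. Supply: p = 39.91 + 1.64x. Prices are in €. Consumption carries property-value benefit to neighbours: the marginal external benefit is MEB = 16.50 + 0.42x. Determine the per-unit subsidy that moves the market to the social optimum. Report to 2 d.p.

subsidy = €48.38 per unit

Social marginal benefit = demand + MEB = 219.82 - 0.73x.
Set SMB = MC: 219.82 - 0.73x = 39.91 + 1.64x → x* = 75.9114.
The Pigouvian subsidy equals MEB at x*: 16.50 + 0.42×75.9114 = 48.3828.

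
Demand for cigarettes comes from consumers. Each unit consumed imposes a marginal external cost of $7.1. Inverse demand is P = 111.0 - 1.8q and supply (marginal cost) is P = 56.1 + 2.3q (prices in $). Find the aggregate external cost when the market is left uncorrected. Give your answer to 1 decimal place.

$95.1

Market equilibrium (private): 56.1 + 2.3q = 111.0 - 1.8q → q_m = 13.3902.
Total external cost = MEC × q_m = 7.1 × 13.3902 = 95.0704.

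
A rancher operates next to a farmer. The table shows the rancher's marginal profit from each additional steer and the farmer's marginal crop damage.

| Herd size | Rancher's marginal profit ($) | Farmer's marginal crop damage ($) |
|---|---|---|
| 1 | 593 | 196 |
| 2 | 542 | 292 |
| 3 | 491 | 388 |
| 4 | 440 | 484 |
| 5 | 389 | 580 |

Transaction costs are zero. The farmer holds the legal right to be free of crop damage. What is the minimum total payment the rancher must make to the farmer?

Efficient level: marginal profit ≥ marginal crop damage through level 3, so k* = 3.
With the farmer holding the right, the rancher must at least compensate total damage at k*: 196 + 292 + 388 = 876.

$876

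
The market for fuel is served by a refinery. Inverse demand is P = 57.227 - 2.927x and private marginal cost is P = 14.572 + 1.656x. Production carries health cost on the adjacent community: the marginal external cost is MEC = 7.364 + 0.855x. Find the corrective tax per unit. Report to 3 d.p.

tax = 12.913 per unit

Social marginal cost = private MC + MEC = 21.936 + 2.511x.
Set SMC = demand: 21.936 + 2.511x = 57.227 - 2.927x → x* = 6.4897.
The Pigouvian tax equals MEC at x*: 7.364 + 0.855×6.4897 = 12.9127.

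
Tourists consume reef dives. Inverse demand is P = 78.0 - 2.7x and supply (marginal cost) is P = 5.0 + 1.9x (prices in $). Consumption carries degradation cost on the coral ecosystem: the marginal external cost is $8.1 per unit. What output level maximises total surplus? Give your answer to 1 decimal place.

Social marginal benefit = demand − MEC = 69.9 - 2.7x.
Set SMB = MC: 69.9 - 2.7x = 5.0 + 1.9x → x* = 14.1087.

x* = 14.1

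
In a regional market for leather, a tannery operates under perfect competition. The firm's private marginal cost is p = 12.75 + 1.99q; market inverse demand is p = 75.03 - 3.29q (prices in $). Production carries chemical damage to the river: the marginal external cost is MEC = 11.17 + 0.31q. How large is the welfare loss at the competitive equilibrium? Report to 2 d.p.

Market equilibrium (private): 12.75 + 1.99q = 75.03 - 3.29q → q_m = 11.7955.
Social marginal cost = private MC + MEC = 23.92 + 2.30q.
Set SMC = demand: 23.92 + 2.30q = 75.03 - 3.29q → q* = 9.1431.
Height of the DWL triangle at q_m is SMC(q_m) − demand(q_m) = MEC(q_m) = 14.8266.
DWL = ½ × 2.6524 × 14.8266 = 19.6630.

DWL = $19.66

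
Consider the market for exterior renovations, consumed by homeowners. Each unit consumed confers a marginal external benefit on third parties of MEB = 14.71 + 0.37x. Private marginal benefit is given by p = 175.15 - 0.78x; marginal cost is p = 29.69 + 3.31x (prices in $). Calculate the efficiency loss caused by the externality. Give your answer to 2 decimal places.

Market equilibrium (private): 29.69 + 3.31x = 175.15 - 0.78x → x_m = 35.5648.
Social marginal benefit = demand + MEB = 189.86 - 0.41x.
Set SMB = MC: 189.86 - 0.41x = 29.69 + 3.31x → x* = 43.0565.
Height of the DWL triangle at x_m is SMB(x_m) − MC(x_m) = MEB(x_m) = 27.8690.
DWL = ½ × 7.4917 × 27.8690 = 104.3931.

DWL = $104.39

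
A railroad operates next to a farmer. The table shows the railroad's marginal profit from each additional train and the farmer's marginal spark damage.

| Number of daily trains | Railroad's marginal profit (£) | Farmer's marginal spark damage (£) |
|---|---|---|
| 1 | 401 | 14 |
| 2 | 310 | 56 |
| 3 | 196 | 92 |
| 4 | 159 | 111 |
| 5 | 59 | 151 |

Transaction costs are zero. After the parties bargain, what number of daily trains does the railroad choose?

4

Bargaining reaches the level where marginal profit last exceeds marginal spark damage.
That holds through level 4 (159 ≥ 111) but not at 5 (59 < 151).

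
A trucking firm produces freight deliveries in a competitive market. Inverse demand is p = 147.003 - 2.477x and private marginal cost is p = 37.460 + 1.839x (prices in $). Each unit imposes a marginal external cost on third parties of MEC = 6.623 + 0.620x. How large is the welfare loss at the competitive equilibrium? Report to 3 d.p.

Market equilibrium (private): 37.460 + 1.839x = 147.003 - 2.477x → x_m = 25.3807.
Social marginal cost = private MC + MEC = 44.083 + 2.459x.
Set SMC = demand: 44.083 + 2.459x = 147.003 - 2.477x → x* = 20.8509.
The welfare-loss triangle has base |x_m − x*| and height MEC(x_m) (the vertical gap between SMC and demand is zero at x* and MEC at x_m).
DWL = ½ × 4.5298 × 22.3590 = 50.6409.

DWL = $50.641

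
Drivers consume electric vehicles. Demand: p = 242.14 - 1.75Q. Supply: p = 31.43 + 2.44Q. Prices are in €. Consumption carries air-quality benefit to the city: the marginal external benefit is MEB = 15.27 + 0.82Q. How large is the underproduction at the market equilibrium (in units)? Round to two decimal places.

16.77 units

Market equilibrium (private): 31.43 + 2.44Q = 242.14 - 1.75Q → Q_m = 50.2888.
Social marginal benefit = demand + MEB = 257.41 - 0.93Q.
Set SMB = MC: 257.41 - 0.93Q = 31.43 + 2.44Q → Q* = 67.0564.
Gap = |50.2888 − 67.0564| = 16.7676.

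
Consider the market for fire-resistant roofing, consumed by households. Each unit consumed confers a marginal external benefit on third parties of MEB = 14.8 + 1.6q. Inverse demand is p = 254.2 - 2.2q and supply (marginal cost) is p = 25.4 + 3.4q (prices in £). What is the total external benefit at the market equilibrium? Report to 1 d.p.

£1940.1

Market equilibrium (private): 25.4 + 3.4q = 254.2 - 2.2q → q_m = 40.8571.
Total external benefit = ∫₀^{q_m} (14.8 + 1.6q) dq = 14.8×40.8571 + ½×1.6×40.8571² = 1940.1272.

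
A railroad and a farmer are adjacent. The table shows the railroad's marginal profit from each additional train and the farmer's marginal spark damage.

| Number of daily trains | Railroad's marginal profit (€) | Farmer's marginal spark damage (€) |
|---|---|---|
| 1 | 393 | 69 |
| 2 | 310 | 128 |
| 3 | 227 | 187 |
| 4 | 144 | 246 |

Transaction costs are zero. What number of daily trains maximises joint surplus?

3

Bargaining reaches the level where marginal profit last exceeds marginal spark damage.
That holds through level 3 (227 ≥ 187) but not at 4 (144 < 246).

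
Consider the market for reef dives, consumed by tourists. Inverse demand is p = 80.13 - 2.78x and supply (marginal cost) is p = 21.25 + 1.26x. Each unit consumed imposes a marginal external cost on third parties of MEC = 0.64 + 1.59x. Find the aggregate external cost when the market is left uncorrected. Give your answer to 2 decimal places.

178.19

Market equilibrium (private): 21.25 + 1.26x = 80.13 - 2.78x → x_m = 14.5743.
Total external cost = ∫₀^{x_m} (0.64 + 1.59x) dx = 0.64×14.5743 + ½×1.59×14.5743² = 178.1937.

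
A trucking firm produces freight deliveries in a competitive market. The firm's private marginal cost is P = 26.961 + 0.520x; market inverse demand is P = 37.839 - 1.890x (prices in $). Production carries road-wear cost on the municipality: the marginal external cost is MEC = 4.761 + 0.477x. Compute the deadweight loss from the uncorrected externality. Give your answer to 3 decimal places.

Market equilibrium (private): 26.961 + 0.520x = 37.839 - 1.890x → x_m = 4.5137.
Social marginal cost = private MC + MEC = 31.722 + 0.997x.
Set SMC = demand: 31.722 + 0.997x = 37.839 - 1.890x → x* = 2.1188.
The loss is the area between SMC and demand from x* to x_m; with linear curves that's a triangle of height MEC(x_m).
DWL = ½ × 2.3949 × 6.9140 = 8.2792.

DWL = $8.279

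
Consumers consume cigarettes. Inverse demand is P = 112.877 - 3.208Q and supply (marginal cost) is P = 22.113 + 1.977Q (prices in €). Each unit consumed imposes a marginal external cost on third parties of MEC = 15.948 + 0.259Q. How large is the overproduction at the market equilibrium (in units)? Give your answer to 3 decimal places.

3.762 units

Market equilibrium (private): 22.113 + 1.977Q = 112.877 - 3.208Q → Q_m = 17.5051.
Social marginal benefit = demand − MEC = 96.929 - 3.467Q.
Set SMB = MC: 96.929 - 3.467Q = 22.113 + 1.977Q → Q* = 13.7428.
Gap = |17.5051 − 13.7428| = 3.7623.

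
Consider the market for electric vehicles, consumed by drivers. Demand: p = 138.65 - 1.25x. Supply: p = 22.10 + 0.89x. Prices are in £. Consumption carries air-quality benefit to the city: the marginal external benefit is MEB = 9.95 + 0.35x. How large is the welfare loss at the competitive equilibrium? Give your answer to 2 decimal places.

DWL = £235.11

Market equilibrium (private): 22.10 + 0.89x = 138.65 - 1.25x → x_m = 54.4626.
Social marginal benefit = demand + MEB = 148.60 - 0.90x.
Set SMB = MC: 148.60 - 0.90x = 22.10 + 0.89x → x* = 70.6704.
The loss is the area between SMB and MC from x* to x_m; with linear curves that's a triangle of height MEB(x_m).
DWL = ½ × 16.2078 × 29.0119 = 235.1095.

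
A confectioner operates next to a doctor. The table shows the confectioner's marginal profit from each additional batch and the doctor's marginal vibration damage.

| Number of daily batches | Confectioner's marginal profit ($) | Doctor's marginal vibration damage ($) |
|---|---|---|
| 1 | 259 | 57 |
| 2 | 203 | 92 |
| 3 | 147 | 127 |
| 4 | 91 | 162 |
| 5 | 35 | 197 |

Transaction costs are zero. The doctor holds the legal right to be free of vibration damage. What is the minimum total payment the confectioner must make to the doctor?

Efficient level: marginal profit ≥ marginal vibration damage through level 3, so k* = 3.
With the doctor holding the right, the confectioner must at least compensate total damage at k*: 57 + 92 + 127 = 276.

$276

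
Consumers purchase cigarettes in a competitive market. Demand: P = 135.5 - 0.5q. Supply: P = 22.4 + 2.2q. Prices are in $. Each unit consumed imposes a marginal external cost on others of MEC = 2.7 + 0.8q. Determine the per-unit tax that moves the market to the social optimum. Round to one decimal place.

Social marginal benefit = demand − MEC = 132.8 - 1.3q.
Set SMB = MC: 132.8 - 1.3q = 22.4 + 2.2q → q* = 31.5429.
The Pigouvian tax equals MEC at q*: 2.7 + 0.8×31.5429 = 27.9343.

tax = $27.9 per unit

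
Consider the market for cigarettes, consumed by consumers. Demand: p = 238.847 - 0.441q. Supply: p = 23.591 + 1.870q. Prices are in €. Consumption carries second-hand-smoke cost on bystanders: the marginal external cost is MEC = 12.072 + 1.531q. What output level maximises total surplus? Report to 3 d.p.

q* = 52.885

Social marginal benefit = demand − MEC = 226.775 - 1.972q.
Set SMB = MC: 226.775 - 1.972q = 23.591 + 1.870q → q* = 52.8850.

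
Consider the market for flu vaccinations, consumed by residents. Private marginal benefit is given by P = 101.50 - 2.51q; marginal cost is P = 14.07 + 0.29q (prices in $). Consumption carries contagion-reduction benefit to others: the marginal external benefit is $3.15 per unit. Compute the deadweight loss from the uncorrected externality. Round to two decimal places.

DWL = $1.77

Market equilibrium (private): 14.07 + 0.29q = 101.50 - 2.51q → q_m = 31.2250.
Social marginal benefit = demand + MEB = 104.65 - 2.51q.
Set SMB = MC: 104.65 - 2.51q = 14.07 + 0.29q → q* = 32.3500.
The welfare-loss triangle has base |q_m − q*| and height MEB(q_m) (the vertical gap between SMB and MC is zero at q* and MEB at q_m).
DWL = ½ × 1.1250 × 3.1500 = 1.7719.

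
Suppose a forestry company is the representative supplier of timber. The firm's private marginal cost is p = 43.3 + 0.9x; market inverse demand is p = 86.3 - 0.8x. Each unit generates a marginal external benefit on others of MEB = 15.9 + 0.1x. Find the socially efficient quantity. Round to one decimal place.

Social marginal cost = private MC − MEB = 27.4 + 0.8x.
Set SMC = demand: 27.4 + 0.8x = 86.3 - 0.8x → x* = 36.8125.

x* = 36.8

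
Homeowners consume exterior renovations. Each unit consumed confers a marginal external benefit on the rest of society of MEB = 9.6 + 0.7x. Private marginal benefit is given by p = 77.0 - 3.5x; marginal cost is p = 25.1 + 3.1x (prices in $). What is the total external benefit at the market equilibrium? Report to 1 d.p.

$97.1

Market equilibrium (private): 25.1 + 3.1x = 77.0 - 3.5x → x_m = 7.8636.
Total external benefit = ∫₀^{x_m} (9.6 + 0.7x) dx = 9.6×7.8636 + ½×0.7×7.8636² = 97.1332.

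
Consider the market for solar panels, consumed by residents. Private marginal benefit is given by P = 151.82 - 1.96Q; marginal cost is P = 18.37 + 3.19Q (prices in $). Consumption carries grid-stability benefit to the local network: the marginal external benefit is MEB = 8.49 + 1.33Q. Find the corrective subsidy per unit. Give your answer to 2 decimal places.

subsidy = $57.91 per unit

Social marginal benefit = demand + MEB = 160.31 - 0.63Q.
Set SMB = MC: 160.31 - 0.63Q = 18.37 + 3.19Q → Q* = 37.1571.
The Pigouvian subsidy equals MEB at Q*: 8.49 + 1.33×37.1571 = 57.9089.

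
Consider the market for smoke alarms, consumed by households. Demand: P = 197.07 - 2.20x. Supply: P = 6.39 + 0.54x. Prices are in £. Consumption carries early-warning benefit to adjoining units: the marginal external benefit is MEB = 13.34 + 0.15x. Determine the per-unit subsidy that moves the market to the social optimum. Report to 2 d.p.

Social marginal benefit = demand + MEB = 210.41 - 2.05x.
Set SMB = MC: 210.41 - 2.05x = 6.39 + 0.54x → x* = 78.7722.
The Pigouvian subsidy equals MEB at x*: 13.34 + 0.15×78.7722 = 25.1558.

subsidy = £25.16 per unit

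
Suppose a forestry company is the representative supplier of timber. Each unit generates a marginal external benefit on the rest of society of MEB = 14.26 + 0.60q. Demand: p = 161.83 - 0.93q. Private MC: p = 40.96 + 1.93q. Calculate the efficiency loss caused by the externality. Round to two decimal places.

DWL = 347.24

Market equilibrium (private): 40.96 + 1.93q = 161.83 - 0.93q → q_m = 42.2622.
Social marginal cost = private MC − MEB = 26.70 + 1.33q.
Set SMC = demand: 26.70 + 1.33q = 161.83 - 0.93q → q* = 59.7920.
The loss is the area between SMC and demand from q* to q_m; with linear curves that's a triangle of height MEB(q_m).
DWL = ½ × 17.5298 × 39.6173 = 347.2417.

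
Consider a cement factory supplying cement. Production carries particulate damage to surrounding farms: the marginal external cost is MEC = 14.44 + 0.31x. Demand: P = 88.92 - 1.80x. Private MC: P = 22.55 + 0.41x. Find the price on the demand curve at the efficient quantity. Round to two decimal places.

P = 51.83

Social marginal cost = private MC + MEC = 36.99 + 0.72x.
Set SMC = demand: 36.99 + 0.72x = 88.92 - 1.80x → x* = 20.6071.
Consumer price on the demand curve at x*: 88.92 − 1.80×20.6071 = 51.8272.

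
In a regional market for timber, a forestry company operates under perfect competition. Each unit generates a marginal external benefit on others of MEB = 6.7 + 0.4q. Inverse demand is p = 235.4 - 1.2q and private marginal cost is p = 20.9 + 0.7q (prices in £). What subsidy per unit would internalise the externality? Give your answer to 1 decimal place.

subsidy = £65.7 per unit

Social marginal cost = private MC − MEB = 14.2 + 0.3q.
Set SMC = demand: 14.2 + 0.3q = 235.4 - 1.2q → q* = 147.4667.
The Pigouvian subsidy equals MEB at q*: 6.7 + 0.4×147.4667 = 65.6867.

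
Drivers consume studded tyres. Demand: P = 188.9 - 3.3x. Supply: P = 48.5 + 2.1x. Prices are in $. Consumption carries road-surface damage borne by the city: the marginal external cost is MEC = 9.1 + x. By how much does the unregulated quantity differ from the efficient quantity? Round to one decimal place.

5.5 units

Market equilibrium (private): 48.5 + 2.1x = 188.9 - 3.3x → x_m = 26.0000.
Social marginal benefit = demand − MEC = 179.8 - 4.3x.
Set SMB = MC: 179.8 - 4.3x = 48.5 + 2.1x → x* = 20.5156.
Gap = |26.0000 − 20.5156| = 5.4844.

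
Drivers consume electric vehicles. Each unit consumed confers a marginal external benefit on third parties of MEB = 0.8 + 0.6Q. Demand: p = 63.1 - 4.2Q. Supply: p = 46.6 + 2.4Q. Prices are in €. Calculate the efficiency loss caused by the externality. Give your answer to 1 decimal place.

DWL = €0.4

Market equilibrium (private): 46.6 + 2.4Q = 63.1 - 4.2Q → Q_m = 2.5000.
Social marginal benefit = demand + MEB = 63.9 - 3.6Q.
Set SMB = MC: 63.9 - 3.6Q = 46.6 + 2.4Q → Q* = 2.8833.
The welfare-loss triangle has base |Q_m − Q*| and height MEB(Q_m) (the vertical gap between SMB and MC is zero at Q* and MEB at Q_m).
DWL = ½ × 0.3833 × 2.3000 = 0.4408.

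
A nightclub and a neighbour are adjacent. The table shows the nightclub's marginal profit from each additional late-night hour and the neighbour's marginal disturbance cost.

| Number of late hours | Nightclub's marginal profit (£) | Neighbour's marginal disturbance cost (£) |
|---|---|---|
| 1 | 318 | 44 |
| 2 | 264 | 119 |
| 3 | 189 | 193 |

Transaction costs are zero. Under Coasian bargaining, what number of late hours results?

Bargaining reaches the level where marginal profit last exceeds marginal disturbance cost.
That holds through level 2 (264 ≥ 119) but not at 3 (189 < 193).

2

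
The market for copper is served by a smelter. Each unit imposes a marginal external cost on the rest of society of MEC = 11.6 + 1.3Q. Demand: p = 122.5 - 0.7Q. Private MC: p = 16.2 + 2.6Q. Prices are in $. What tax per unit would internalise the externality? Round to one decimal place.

tax = $38.4 per unit

Social marginal cost = private MC + MEC = 27.8 + 3.9Q.
Set SMC = demand: 27.8 + 3.9Q = 122.5 - 0.7Q → Q* = 20.5870.
The Pigouvian tax equals MEC at Q*: 11.6 + 1.3×20.5870 = 38.3631.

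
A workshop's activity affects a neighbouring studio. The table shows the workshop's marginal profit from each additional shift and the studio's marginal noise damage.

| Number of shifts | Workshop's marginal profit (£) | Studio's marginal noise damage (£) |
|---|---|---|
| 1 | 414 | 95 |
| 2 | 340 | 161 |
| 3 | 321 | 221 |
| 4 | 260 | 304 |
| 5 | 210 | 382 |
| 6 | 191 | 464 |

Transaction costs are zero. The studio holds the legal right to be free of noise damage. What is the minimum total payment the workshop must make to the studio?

Efficient level: marginal profit ≥ marginal noise damage through level 3, so k* = 3.
With the studio holding the right, the workshop must at least compensate total damage at k*: 95 + 161 + 221 = 477.

£477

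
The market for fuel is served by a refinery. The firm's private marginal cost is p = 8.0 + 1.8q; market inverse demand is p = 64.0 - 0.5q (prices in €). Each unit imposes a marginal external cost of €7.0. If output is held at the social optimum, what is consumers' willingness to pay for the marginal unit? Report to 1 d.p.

Social marginal cost = private MC + MEC = 15.0 + 1.8q.
Set SMC = demand: 15.0 + 1.8q = 64.0 - 0.5q → q* = 21.3043.
Consumer price on the demand curve at q*: 64.0 − 0.5×21.3043 = 53.3479.

P = €53.3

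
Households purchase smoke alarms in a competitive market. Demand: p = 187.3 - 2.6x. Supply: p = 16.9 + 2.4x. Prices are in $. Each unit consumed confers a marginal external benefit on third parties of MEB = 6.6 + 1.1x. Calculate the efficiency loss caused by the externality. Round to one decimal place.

Market equilibrium (private): 16.9 + 2.4x = 187.3 - 2.6x → x_m = 34.0800.
Social marginal benefit = demand + MEB = 193.9 - 1.5x.
Set SMB = MC: 193.9 - 1.5x = 16.9 + 2.4x → x* = 45.3846.
Height of the DWL triangle at x_m is SMB(x_m) − MC(x_m) = MEB(x_m) = 44.0880.
DWL = ½ × 11.3046 × 44.0880 = 249.1986.

DWL = $249.2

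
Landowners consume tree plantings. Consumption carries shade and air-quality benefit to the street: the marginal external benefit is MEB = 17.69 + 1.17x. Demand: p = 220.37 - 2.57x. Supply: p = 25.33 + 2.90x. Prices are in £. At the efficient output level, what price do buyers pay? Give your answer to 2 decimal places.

Social marginal benefit = demand + MEB = 238.06 - 1.40x.
Set SMB = MC: 238.06 - 1.40x = 25.33 + 2.90x → x* = 49.4721.
Consumer price on the demand curve at x*: 220.37 − 2.57×49.4721 = 93.2267.

P = £93.23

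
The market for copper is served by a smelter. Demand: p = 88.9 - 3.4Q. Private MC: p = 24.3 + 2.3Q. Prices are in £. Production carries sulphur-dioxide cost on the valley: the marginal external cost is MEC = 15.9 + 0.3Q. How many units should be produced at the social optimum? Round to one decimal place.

Social marginal cost = private MC + MEC = 40.2 + 2.6Q.
Set SMC = demand: 40.2 + 2.6Q = 88.9 - 3.4Q → Q* = 8.1167.

Q* = 8.1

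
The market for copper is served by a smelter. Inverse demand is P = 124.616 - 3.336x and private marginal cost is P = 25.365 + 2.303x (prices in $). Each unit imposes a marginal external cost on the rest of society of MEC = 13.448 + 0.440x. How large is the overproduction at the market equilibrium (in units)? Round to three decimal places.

Market equilibrium (private): 25.365 + 2.303x = 124.616 - 3.336x → x_m = 17.6008.
Social marginal cost = private MC + MEC = 38.813 + 2.743x.
Set SMC = demand: 38.813 + 2.743x = 124.616 - 3.336x → x* = 14.1147.
Gap = |17.6008 − 14.1147| = 3.4861.

3.486 units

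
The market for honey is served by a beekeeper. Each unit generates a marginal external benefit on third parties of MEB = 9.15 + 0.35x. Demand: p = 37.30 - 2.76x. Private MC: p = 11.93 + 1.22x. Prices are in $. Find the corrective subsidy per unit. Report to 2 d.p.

subsidy = $12.48 per unit

Social marginal cost = private MC − MEB = 2.78 + 0.87x.
Set SMC = demand: 2.78 + 0.87x = 37.30 - 2.76x → x* = 9.5096.
The Pigouvian subsidy equals MEB at x*: 9.15 + 0.35×9.5096 = 12.4784.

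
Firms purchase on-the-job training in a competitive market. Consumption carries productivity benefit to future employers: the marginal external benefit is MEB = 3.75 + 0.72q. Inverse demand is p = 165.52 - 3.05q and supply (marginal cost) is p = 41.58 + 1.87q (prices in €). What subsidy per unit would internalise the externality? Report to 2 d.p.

Social marginal benefit = demand + MEB = 169.27 - 2.33q.
Set SMB = MC: 169.27 - 2.33q = 41.58 + 1.87q → q* = 30.4024.
The Pigouvian subsidy equals MEB at q*: 3.75 + 0.72×30.4024 = 25.6397.

subsidy = €25.64 per unit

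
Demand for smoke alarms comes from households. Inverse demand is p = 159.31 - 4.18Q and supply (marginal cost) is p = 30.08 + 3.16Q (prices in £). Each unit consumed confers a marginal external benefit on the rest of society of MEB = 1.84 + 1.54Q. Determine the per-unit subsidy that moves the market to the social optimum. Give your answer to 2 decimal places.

subsidy = £36.64 per unit

Social marginal benefit = demand + MEB = 161.15 - 2.64Q.
Set SMB = MC: 161.15 - 2.64Q = 30.08 + 3.16Q → Q* = 22.5983.
The Pigouvian subsidy equals MEB at Q*: 1.84 + 1.54×22.5983 = 36.6414.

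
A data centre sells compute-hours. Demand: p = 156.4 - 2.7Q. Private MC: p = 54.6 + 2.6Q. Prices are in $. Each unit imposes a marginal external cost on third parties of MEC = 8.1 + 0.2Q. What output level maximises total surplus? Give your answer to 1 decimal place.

Q* = 17.0

Social marginal cost = private MC + MEC = 62.7 + 2.8Q.
Set SMC = demand: 62.7 + 2.8Q = 156.4 - 2.7Q → Q* = 17.0364.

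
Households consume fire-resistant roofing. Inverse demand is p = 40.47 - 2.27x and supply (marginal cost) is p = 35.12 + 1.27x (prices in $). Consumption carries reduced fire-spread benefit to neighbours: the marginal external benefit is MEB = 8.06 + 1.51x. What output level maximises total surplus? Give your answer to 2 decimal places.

Social marginal benefit = demand + MEB = 48.53 - 0.76x.
Set SMB = MC: 48.53 - 0.76x = 35.12 + 1.27x → x* = 6.6059.

x* = 6.61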